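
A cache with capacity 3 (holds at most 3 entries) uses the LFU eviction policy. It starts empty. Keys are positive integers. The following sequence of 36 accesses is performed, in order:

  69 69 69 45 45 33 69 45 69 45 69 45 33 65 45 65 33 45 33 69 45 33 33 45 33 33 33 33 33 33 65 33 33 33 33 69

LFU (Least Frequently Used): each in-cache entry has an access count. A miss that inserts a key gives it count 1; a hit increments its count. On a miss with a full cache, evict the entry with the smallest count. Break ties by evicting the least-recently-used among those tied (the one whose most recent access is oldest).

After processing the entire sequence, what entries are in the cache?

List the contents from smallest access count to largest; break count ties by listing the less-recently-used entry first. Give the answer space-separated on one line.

Answer: 69 45 33

Derivation:
LFU simulation (capacity=3):
  1. access 69: MISS. Cache: [69(c=1)]
  2. access 69: HIT, count now 2. Cache: [69(c=2)]
  3. access 69: HIT, count now 3. Cache: [69(c=3)]
  4. access 45: MISS. Cache: [45(c=1) 69(c=3)]
  5. access 45: HIT, count now 2. Cache: [45(c=2) 69(c=3)]
  6. access 33: MISS. Cache: [33(c=1) 45(c=2) 69(c=3)]
  7. access 69: HIT, count now 4. Cache: [33(c=1) 45(c=2) 69(c=4)]
  8. access 45: HIT, count now 3. Cache: [33(c=1) 45(c=3) 69(c=4)]
  9. access 69: HIT, count now 5. Cache: [33(c=1) 45(c=3) 69(c=5)]
  10. access 45: HIT, count now 4. Cache: [33(c=1) 45(c=4) 69(c=5)]
  11. access 69: HIT, count now 6. Cache: [33(c=1) 45(c=4) 69(c=6)]
  12. access 45: HIT, count now 5. Cache: [33(c=1) 45(c=5) 69(c=6)]
  13. access 33: HIT, count now 2. Cache: [33(c=2) 45(c=5) 69(c=6)]
  14. access 65: MISS, evict 33(c=2). Cache: [65(c=1) 45(c=5) 69(c=6)]
  15. access 45: HIT, count now 6. Cache: [65(c=1) 69(c=6) 45(c=6)]
  16. access 65: HIT, count now 2. Cache: [65(c=2) 69(c=6) 45(c=6)]
  17. access 33: MISS, evict 65(c=2). Cache: [33(c=1) 69(c=6) 45(c=6)]
  18. access 45: HIT, count now 7. Cache: [33(c=1) 69(c=6) 45(c=7)]
  19. access 33: HIT, count now 2. Cache: [33(c=2) 69(c=6) 45(c=7)]
  20. access 69: HIT, count now 7. Cache: [33(c=2) 45(c=7) 69(c=7)]
  21. access 45: HIT, count now 8. Cache: [33(c=2) 69(c=7) 45(c=8)]
  22. access 33: HIT, count now 3. Cache: [33(c=3) 69(c=7) 45(c=8)]
  23. access 33: HIT, count now 4. Cache: [33(c=4) 69(c=7) 45(c=8)]
  24. access 45: HIT, count now 9. Cache: [33(c=4) 69(c=7) 45(c=9)]
  25. access 33: HIT, count now 5. Cache: [33(c=5) 69(c=7) 45(c=9)]
  26. access 33: HIT, count now 6. Cache: [33(c=6) 69(c=7) 45(c=9)]
  27. access 33: HIT, count now 7. Cache: [69(c=7) 33(c=7) 45(c=9)]
  28. access 33: HIT, count now 8. Cache: [69(c=7) 33(c=8) 45(c=9)]
  29. access 33: HIT, count now 9. Cache: [69(c=7) 45(c=9) 33(c=9)]
  30. access 33: HIT, count now 10. Cache: [69(c=7) 45(c=9) 33(c=10)]
  31. access 65: MISS, evict 69(c=7). Cache: [65(c=1) 45(c=9) 33(c=10)]
  32. access 33: HIT, count now 11. Cache: [65(c=1) 45(c=9) 33(c=11)]
  33. access 33: HIT, count now 12. Cache: [65(c=1) 45(c=9) 33(c=12)]
  34. access 33: HIT, count now 13. Cache: [65(c=1) 45(c=9) 33(c=13)]
  35. access 33: HIT, count now 14. Cache: [65(c=1) 45(c=9) 33(c=14)]
  36. access 69: MISS, evict 65(c=1). Cache: [69(c=1) 45(c=9) 33(c=14)]
Total: 29 hits, 7 misses, 4 evictions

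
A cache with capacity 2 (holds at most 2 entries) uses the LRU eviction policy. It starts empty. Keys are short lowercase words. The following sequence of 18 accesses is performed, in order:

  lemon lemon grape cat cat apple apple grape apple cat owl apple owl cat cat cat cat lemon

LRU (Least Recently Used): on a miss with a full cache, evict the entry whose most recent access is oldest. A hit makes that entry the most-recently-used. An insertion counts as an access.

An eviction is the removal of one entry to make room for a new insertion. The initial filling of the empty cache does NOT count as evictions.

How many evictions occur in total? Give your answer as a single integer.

LRU simulation (capacity=2):
  1. access lemon: MISS. Cache (LRU->MRU): [lemon]
  2. access lemon: HIT. Cache (LRU->MRU): [lemon]
  3. access grape: MISS. Cache (LRU->MRU): [lemon grape]
  4. access cat: MISS, evict lemon. Cache (LRU->MRU): [grape cat]
  5. access cat: HIT. Cache (LRU->MRU): [grape cat]
  6. access apple: MISS, evict grape. Cache (LRU->MRU): [cat apple]
  7. access apple: HIT. Cache (LRU->MRU): [cat apple]
  8. access grape: MISS, evict cat. Cache (LRU->MRU): [apple grape]
  9. access apple: HIT. Cache (LRU->MRU): [grape apple]
  10. access cat: MISS, evict grape. Cache (LRU->MRU): [apple cat]
  11. access owl: MISS, evict apple. Cache (LRU->MRU): [cat owl]
  12. access apple: MISS, evict cat. Cache (LRU->MRU): [owl apple]
  13. access owl: HIT. Cache (LRU->MRU): [apple owl]
  14. access cat: MISS, evict apple. Cache (LRU->MRU): [owl cat]
  15. access cat: HIT. Cache (LRU->MRU): [owl cat]
  16. access cat: HIT. Cache (LRU->MRU): [owl cat]
  17. access cat: HIT. Cache (LRU->MRU): [owl cat]
  18. access lemon: MISS, evict owl. Cache (LRU->MRU): [cat lemon]
Total: 8 hits, 10 misses, 8 evictions

Answer: 8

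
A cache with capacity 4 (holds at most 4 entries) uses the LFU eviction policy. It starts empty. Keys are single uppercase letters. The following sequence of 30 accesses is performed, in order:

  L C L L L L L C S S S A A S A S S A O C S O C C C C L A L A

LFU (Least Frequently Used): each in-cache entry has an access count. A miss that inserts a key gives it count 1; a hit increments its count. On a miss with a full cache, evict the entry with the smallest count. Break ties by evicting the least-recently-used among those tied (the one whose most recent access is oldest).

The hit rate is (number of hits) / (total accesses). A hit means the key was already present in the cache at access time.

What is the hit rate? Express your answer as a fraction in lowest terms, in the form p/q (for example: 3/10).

LFU simulation (capacity=4):
  1. access L: MISS. Cache: [L(c=1)]
  2. access C: MISS. Cache: [L(c=1) C(c=1)]
  3. access L: HIT, count now 2. Cache: [C(c=1) L(c=2)]
  4. access L: HIT, count now 3. Cache: [C(c=1) L(c=3)]
  5. access L: HIT, count now 4. Cache: [C(c=1) L(c=4)]
  6. access L: HIT, count now 5. Cache: [C(c=1) L(c=5)]
  7. access L: HIT, count now 6. Cache: [C(c=1) L(c=6)]
  8. access C: HIT, count now 2. Cache: [C(c=2) L(c=6)]
  9. access S: MISS. Cache: [S(c=1) C(c=2) L(c=6)]
  10. access S: HIT, count now 2. Cache: [C(c=2) S(c=2) L(c=6)]
  11. access S: HIT, count now 3. Cache: [C(c=2) S(c=3) L(c=6)]
  12. access A: MISS. Cache: [A(c=1) C(c=2) S(c=3) L(c=6)]
  13. access A: HIT, count now 2. Cache: [C(c=2) A(c=2) S(c=3) L(c=6)]
  14. access S: HIT, count now 4. Cache: [C(c=2) A(c=2) S(c=4) L(c=6)]
  15. access A: HIT, count now 3. Cache: [C(c=2) A(c=3) S(c=4) L(c=6)]
  16. access S: HIT, count now 5. Cache: [C(c=2) A(c=3) S(c=5) L(c=6)]
  17. access S: HIT, count now 6. Cache: [C(c=2) A(c=3) L(c=6) S(c=6)]
  18. access A: HIT, count now 4. Cache: [C(c=2) A(c=4) L(c=6) S(c=6)]
  19. access O: MISS, evict C(c=2). Cache: [O(c=1) A(c=4) L(c=6) S(c=6)]
  20. access C: MISS, evict O(c=1). Cache: [C(c=1) A(c=4) L(c=6) S(c=6)]
  21. access S: HIT, count now 7. Cache: [C(c=1) A(c=4) L(c=6) S(c=7)]
  22. access O: MISS, evict C(c=1). Cache: [O(c=1) A(c=4) L(c=6) S(c=7)]
  23. access C: MISS, evict O(c=1). Cache: [C(c=1) A(c=4) L(c=6) S(c=7)]
  24. access C: HIT, count now 2. Cache: [C(c=2) A(c=4) L(c=6) S(c=7)]
  25. access C: HIT, count now 3. Cache: [C(c=3) A(c=4) L(c=6) S(c=7)]
  26. access C: HIT, count now 4. Cache: [A(c=4) C(c=4) L(c=6) S(c=7)]
  27. access L: HIT, count now 7. Cache: [A(c=4) C(c=4) S(c=7) L(c=7)]
  28. access A: HIT, count now 5. Cache: [C(c=4) A(c=5) S(c=7) L(c=7)]
  29. access L: HIT, count now 8. Cache: [C(c=4) A(c=5) S(c=7) L(c=8)]
  30. access A: HIT, count now 6. Cache: [C(c=4) A(c=6) S(c=7) L(c=8)]
Total: 22 hits, 8 misses, 4 evictions

Hit rate = 22/30 = 11/15

Answer: 11/15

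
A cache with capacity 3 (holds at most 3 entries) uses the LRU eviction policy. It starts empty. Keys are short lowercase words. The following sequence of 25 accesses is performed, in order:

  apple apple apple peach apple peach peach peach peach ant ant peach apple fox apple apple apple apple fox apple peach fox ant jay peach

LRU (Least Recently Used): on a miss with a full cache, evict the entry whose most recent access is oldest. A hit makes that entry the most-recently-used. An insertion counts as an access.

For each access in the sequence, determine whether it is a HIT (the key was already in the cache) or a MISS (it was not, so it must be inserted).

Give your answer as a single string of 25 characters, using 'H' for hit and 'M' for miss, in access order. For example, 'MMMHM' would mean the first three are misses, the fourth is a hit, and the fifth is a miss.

LRU simulation (capacity=3):
  1. access apple: MISS. Cache (LRU->MRU): [apple]
  2. access apple: HIT. Cache (LRU->MRU): [apple]
  3. access apple: HIT. Cache (LRU->MRU): [apple]
  4. access peach: MISS. Cache (LRU->MRU): [apple peach]
  5. access apple: HIT. Cache (LRU->MRU): [peach apple]
  6. access peach: HIT. Cache (LRU->MRU): [apple peach]
  7. access peach: HIT. Cache (LRU->MRU): [apple peach]
  8. access peach: HIT. Cache (LRU->MRU): [apple peach]
  9. access peach: HIT. Cache (LRU->MRU): [apple peach]
  10. access ant: MISS. Cache (LRU->MRU): [apple peach ant]
  11. access ant: HIT. Cache (LRU->MRU): [apple peach ant]
  12. access peach: HIT. Cache (LRU->MRU): [apple ant peach]
  13. access apple: HIT. Cache (LRU->MRU): [ant peach apple]
  14. access fox: MISS, evict ant. Cache (LRU->MRU): [peach apple fox]
  15. access apple: HIT. Cache (LRU->MRU): [peach fox apple]
  16. access apple: HIT. Cache (LRU->MRU): [peach fox apple]
  17. access apple: HIT. Cache (LRU->MRU): [peach fox apple]
  18. access apple: HIT. Cache (LRU->MRU): [peach fox apple]
  19. access fox: HIT. Cache (LRU->MRU): [peach apple fox]
  20. access apple: HIT. Cache (LRU->MRU): [peach fox apple]
  21. access peach: HIT. Cache (LRU->MRU): [fox apple peach]
  22. access fox: HIT. Cache (LRU->MRU): [apple peach fox]
  23. access ant: MISS, evict apple. Cache (LRU->MRU): [peach fox ant]
  24. access jay: MISS, evict peach. Cache (LRU->MRU): [fox ant jay]
  25. access peach: MISS, evict fox. Cache (LRU->MRU): [ant jay peach]
Total: 18 hits, 7 misses, 4 evictions

Answer: MHHMHHHHHMHHHMHHHHHHHHMMM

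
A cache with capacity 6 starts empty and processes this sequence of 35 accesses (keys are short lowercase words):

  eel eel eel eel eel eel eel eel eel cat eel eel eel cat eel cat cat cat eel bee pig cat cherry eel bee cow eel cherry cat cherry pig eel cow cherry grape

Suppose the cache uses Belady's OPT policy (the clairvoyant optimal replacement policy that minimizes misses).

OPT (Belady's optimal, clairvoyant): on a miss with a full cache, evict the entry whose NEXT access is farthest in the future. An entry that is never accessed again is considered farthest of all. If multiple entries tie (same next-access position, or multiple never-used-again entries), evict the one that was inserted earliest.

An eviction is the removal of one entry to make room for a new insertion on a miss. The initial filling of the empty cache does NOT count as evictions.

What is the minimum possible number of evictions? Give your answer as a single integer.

Answer: 1

Derivation:
OPT (Belady) simulation (capacity=6):
  1. access eel: MISS. Cache: [eel]
  2. access eel: HIT. Next use of eel: step 3. Cache: [eel]
  3. access eel: HIT. Next use of eel: step 4. Cache: [eel]
  4. access eel: HIT. Next use of eel: step 5. Cache: [eel]
  5. access eel: HIT. Next use of eel: step 6. Cache: [eel]
  6. access eel: HIT. Next use of eel: step 7. Cache: [eel]
  7. access eel: HIT. Next use of eel: step 8. Cache: [eel]
  8. access eel: HIT. Next use of eel: step 9. Cache: [eel]
  9. access eel: HIT. Next use of eel: step 11. Cache: [eel]
  10. access cat: MISS. Cache: [eel cat]
  11. access eel: HIT. Next use of eel: step 12. Cache: [eel cat]
  12. access eel: HIT. Next use of eel: step 13. Cache: [eel cat]
  13. access eel: HIT. Next use of eel: step 15. Cache: [eel cat]
  14. access cat: HIT. Next use of cat: step 16. Cache: [eel cat]
  15. access eel: HIT. Next use of eel: step 19. Cache: [eel cat]
  16. access cat: HIT. Next use of cat: step 17. Cache: [eel cat]
  17. access cat: HIT. Next use of cat: step 18. Cache: [eel cat]
  18. access cat: HIT. Next use of cat: step 22. Cache: [eel cat]
  19. access eel: HIT. Next use of eel: step 24. Cache: [eel cat]
  20. access bee: MISS. Cache: [eel cat bee]
  21. access pig: MISS. Cache: [eel cat bee pig]
  22. access cat: HIT. Next use of cat: step 29. Cache: [eel cat bee pig]
  23. access cherry: MISS. Cache: [eel cat bee pig cherry]
  24. access eel: HIT. Next use of eel: step 27. Cache: [eel cat bee pig cherry]
  25. access bee: HIT. Next use of bee: never. Cache: [eel cat bee pig cherry]
  26. access cow: MISS. Cache: [eel cat bee pig cherry cow]
  27. access eel: HIT. Next use of eel: step 32. Cache: [eel cat bee pig cherry cow]
  28. access cherry: HIT. Next use of cherry: step 30. Cache: [eel cat bee pig cherry cow]
  29. access cat: HIT. Next use of cat: never. Cache: [eel cat bee pig cherry cow]
  30. access cherry: HIT. Next use of cherry: step 34. Cache: [eel cat bee pig cherry cow]
  31. access pig: HIT. Next use of pig: never. Cache: [eel cat bee pig cherry cow]
  32. access eel: HIT. Next use of eel: never. Cache: [eel cat bee pig cherry cow]
  33. access cow: HIT. Next use of cow: never. Cache: [eel cat bee pig cherry cow]
  34. access cherry: HIT. Next use of cherry: never. Cache: [eel cat bee pig cherry cow]
  35. access grape: MISS, evict eel (next use: never). Cache: [cat bee pig cherry cow grape]
Total: 28 hits, 7 misses, 1 evictions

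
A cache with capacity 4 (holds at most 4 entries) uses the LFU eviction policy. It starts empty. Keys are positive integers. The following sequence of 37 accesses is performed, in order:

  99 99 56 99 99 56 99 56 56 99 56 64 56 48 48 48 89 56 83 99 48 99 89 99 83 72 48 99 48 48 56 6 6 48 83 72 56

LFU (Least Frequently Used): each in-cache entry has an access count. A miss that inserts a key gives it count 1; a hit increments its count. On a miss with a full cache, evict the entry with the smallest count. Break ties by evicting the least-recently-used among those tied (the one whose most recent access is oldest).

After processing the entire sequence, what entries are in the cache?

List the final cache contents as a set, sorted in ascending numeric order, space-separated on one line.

LFU simulation (capacity=4):
  1. access 99: MISS. Cache: [99(c=1)]
  2. access 99: HIT, count now 2. Cache: [99(c=2)]
  3. access 56: MISS. Cache: [56(c=1) 99(c=2)]
  4. access 99: HIT, count now 3. Cache: [56(c=1) 99(c=3)]
  5. access 99: HIT, count now 4. Cache: [56(c=1) 99(c=4)]
  6. access 56: HIT, count now 2. Cache: [56(c=2) 99(c=4)]
  7. access 99: HIT, count now 5. Cache: [56(c=2) 99(c=5)]
  8. access 56: HIT, count now 3. Cache: [56(c=3) 99(c=5)]
  9. access 56: HIT, count now 4. Cache: [56(c=4) 99(c=5)]
  10. access 99: HIT, count now 6. Cache: [56(c=4) 99(c=6)]
  11. access 56: HIT, count now 5. Cache: [56(c=5) 99(c=6)]
  12. access 64: MISS. Cache: [64(c=1) 56(c=5) 99(c=6)]
  13. access 56: HIT, count now 6. Cache: [64(c=1) 99(c=6) 56(c=6)]
  14. access 48: MISS. Cache: [64(c=1) 48(c=1) 99(c=6) 56(c=6)]
  15. access 48: HIT, count now 2. Cache: [64(c=1) 48(c=2) 99(c=6) 56(c=6)]
  16. access 48: HIT, count now 3. Cache: [64(c=1) 48(c=3) 99(c=6) 56(c=6)]
  17. access 89: MISS, evict 64(c=1). Cache: [89(c=1) 48(c=3) 99(c=6) 56(c=6)]
  18. access 56: HIT, count now 7. Cache: [89(c=1) 48(c=3) 99(c=6) 56(c=7)]
  19. access 83: MISS, evict 89(c=1). Cache: [83(c=1) 48(c=3) 99(c=6) 56(c=7)]
  20. access 99: HIT, count now 7. Cache: [83(c=1) 48(c=3) 56(c=7) 99(c=7)]
  21. access 48: HIT, count now 4. Cache: [83(c=1) 48(c=4) 56(c=7) 99(c=7)]
  22. access 99: HIT, count now 8. Cache: [83(c=1) 48(c=4) 56(c=7) 99(c=8)]
  23. access 89: MISS, evict 83(c=1). Cache: [89(c=1) 48(c=4) 56(c=7) 99(c=8)]
  24. access 99: HIT, count now 9. Cache: [89(c=1) 48(c=4) 56(c=7) 99(c=9)]
  25. access 83: MISS, evict 89(c=1). Cache: [83(c=1) 48(c=4) 56(c=7) 99(c=9)]
  26. access 72: MISS, evict 83(c=1). Cache: [72(c=1) 48(c=4) 56(c=7) 99(c=9)]
  27. access 48: HIT, count now 5. Cache: [72(c=1) 48(c=5) 56(c=7) 99(c=9)]
  28. access 99: HIT, count now 10. Cache: [72(c=1) 48(c=5) 56(c=7) 99(c=10)]
  29. access 48: HIT, count now 6. Cache: [72(c=1) 48(c=6) 56(c=7) 99(c=10)]
  30. access 48: HIT, count now 7. Cache: [72(c=1) 56(c=7) 48(c=7) 99(c=10)]
  31. access 56: HIT, count now 8. Cache: [72(c=1) 48(c=7) 56(c=8) 99(c=10)]
  32. access 6: MISS, evict 72(c=1). Cache: [6(c=1) 48(c=7) 56(c=8) 99(c=10)]
  33. access 6: HIT, count now 2. Cache: [6(c=2) 48(c=7) 56(c=8) 99(c=10)]
  34. access 48: HIT, count now 8. Cache: [6(c=2) 56(c=8) 48(c=8) 99(c=10)]
  35. access 83: MISS, evict 6(c=2). Cache: [83(c=1) 56(c=8) 48(c=8) 99(c=10)]
  36. access 72: MISS, evict 83(c=1). Cache: [72(c=1) 56(c=8) 48(c=8) 99(c=10)]
  37. access 56: HIT, count now 9. Cache: [72(c=1) 48(c=8) 56(c=9) 99(c=10)]
Total: 25 hits, 12 misses, 8 evictions

Answer: 48 56 72 99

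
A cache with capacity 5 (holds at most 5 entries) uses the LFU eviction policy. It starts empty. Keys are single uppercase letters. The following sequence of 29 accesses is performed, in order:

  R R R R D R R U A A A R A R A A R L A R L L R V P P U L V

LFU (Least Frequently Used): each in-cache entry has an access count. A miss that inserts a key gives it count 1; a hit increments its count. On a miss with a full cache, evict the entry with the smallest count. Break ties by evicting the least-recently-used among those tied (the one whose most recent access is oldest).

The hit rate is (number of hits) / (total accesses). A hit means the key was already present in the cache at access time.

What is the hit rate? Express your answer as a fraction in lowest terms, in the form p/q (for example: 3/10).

Answer: 20/29

Derivation:
LFU simulation (capacity=5):
  1. access R: MISS. Cache: [R(c=1)]
  2. access R: HIT, count now 2. Cache: [R(c=2)]
  3. access R: HIT, count now 3. Cache: [R(c=3)]
  4. access R: HIT, count now 4. Cache: [R(c=4)]
  5. access D: MISS. Cache: [D(c=1) R(c=4)]
  6. access R: HIT, count now 5. Cache: [D(c=1) R(c=5)]
  7. access R: HIT, count now 6. Cache: [D(c=1) R(c=6)]
  8. access U: MISS. Cache: [D(c=1) U(c=1) R(c=6)]
  9. access A: MISS. Cache: [D(c=1) U(c=1) A(c=1) R(c=6)]
  10. access A: HIT, count now 2. Cache: [D(c=1) U(c=1) A(c=2) R(c=6)]
  11. access A: HIT, count now 3. Cache: [D(c=1) U(c=1) A(c=3) R(c=6)]
  12. access R: HIT, count now 7. Cache: [D(c=1) U(c=1) A(c=3) R(c=7)]
  13. access A: HIT, count now 4. Cache: [D(c=1) U(c=1) A(c=4) R(c=7)]
  14. access R: HIT, count now 8. Cache: [D(c=1) U(c=1) A(c=4) R(c=8)]
  15. access A: HIT, count now 5. Cache: [D(c=1) U(c=1) A(c=5) R(c=8)]
  16. access A: HIT, count now 6. Cache: [D(c=1) U(c=1) A(c=6) R(c=8)]
  17. access R: HIT, count now 9. Cache: [D(c=1) U(c=1) A(c=6) R(c=9)]
  18. access L: MISS. Cache: [D(c=1) U(c=1) L(c=1) A(c=6) R(c=9)]
  19. access A: HIT, count now 7. Cache: [D(c=1) U(c=1) L(c=1) A(c=7) R(c=9)]
  20. access R: HIT, count now 10. Cache: [D(c=1) U(c=1) L(c=1) A(c=7) R(c=10)]
  21. access L: HIT, count now 2. Cache: [D(c=1) U(c=1) L(c=2) A(c=7) R(c=10)]
  22. access L: HIT, count now 3. Cache: [D(c=1) U(c=1) L(c=3) A(c=7) R(c=10)]
  23. access R: HIT, count now 11. Cache: [D(c=1) U(c=1) L(c=3) A(c=7) R(c=11)]
  24. access V: MISS, evict D(c=1). Cache: [U(c=1) V(c=1) L(c=3) A(c=7) R(c=11)]
  25. access P: MISS, evict U(c=1). Cache: [V(c=1) P(c=1) L(c=3) A(c=7) R(c=11)]
  26. access P: HIT, count now 2. Cache: [V(c=1) P(c=2) L(c=3) A(c=7) R(c=11)]
  27. access U: MISS, evict V(c=1). Cache: [U(c=1) P(c=2) L(c=3) A(c=7) R(c=11)]
  28. access L: HIT, count now 4. Cache: [U(c=1) P(c=2) L(c=4) A(c=7) R(c=11)]
  29. access V: MISS, evict U(c=1). Cache: [V(c=1) P(c=2) L(c=4) A(c=7) R(c=11)]
Total: 20 hits, 9 misses, 4 evictions

Hit rate = 20/29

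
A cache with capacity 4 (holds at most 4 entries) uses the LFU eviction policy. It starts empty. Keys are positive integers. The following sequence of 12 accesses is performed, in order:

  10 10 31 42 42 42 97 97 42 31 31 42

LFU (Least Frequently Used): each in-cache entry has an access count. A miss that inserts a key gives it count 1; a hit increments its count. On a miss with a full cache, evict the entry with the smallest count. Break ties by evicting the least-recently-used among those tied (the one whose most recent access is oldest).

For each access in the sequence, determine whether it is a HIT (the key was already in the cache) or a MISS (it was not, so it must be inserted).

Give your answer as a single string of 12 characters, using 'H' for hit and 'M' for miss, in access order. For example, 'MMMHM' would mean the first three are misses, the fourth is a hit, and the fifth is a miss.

Answer: MHMMHHMHHHHH

Derivation:
LFU simulation (capacity=4):
  1. access 10: MISS. Cache: [10(c=1)]
  2. access 10: HIT, count now 2. Cache: [10(c=2)]
  3. access 31: MISS. Cache: [31(c=1) 10(c=2)]
  4. access 42: MISS. Cache: [31(c=1) 42(c=1) 10(c=2)]
  5. access 42: HIT, count now 2. Cache: [31(c=1) 10(c=2) 42(c=2)]
  6. access 42: HIT, count now 3. Cache: [31(c=1) 10(c=2) 42(c=3)]
  7. access 97: MISS. Cache: [31(c=1) 97(c=1) 10(c=2) 42(c=3)]
  8. access 97: HIT, count now 2. Cache: [31(c=1) 10(c=2) 97(c=2) 42(c=3)]
  9. access 42: HIT, count now 4. Cache: [31(c=1) 10(c=2) 97(c=2) 42(c=4)]
  10. access 31: HIT, count now 2. Cache: [10(c=2) 97(c=2) 31(c=2) 42(c=4)]
  11. access 31: HIT, count now 3. Cache: [10(c=2) 97(c=2) 31(c=3) 42(c=4)]
  12. access 42: HIT, count now 5. Cache: [10(c=2) 97(c=2) 31(c=3) 42(c=5)]
Total: 8 hits, 4 misses, 0 evictions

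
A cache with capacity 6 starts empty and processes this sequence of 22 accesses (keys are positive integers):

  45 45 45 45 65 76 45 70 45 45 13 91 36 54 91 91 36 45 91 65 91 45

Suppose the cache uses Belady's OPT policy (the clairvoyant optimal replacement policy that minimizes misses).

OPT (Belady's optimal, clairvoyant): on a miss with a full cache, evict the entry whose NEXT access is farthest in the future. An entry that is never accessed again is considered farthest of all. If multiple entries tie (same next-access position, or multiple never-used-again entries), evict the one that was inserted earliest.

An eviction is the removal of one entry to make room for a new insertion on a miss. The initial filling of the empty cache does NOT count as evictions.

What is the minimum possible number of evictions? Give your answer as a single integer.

Answer: 2

Derivation:
OPT (Belady) simulation (capacity=6):
  1. access 45: MISS. Cache: [45]
  2. access 45: HIT. Next use of 45: step 3. Cache: [45]
  3. access 45: HIT. Next use of 45: step 4. Cache: [45]
  4. access 45: HIT. Next use of 45: step 7. Cache: [45]
  5. access 65: MISS. Cache: [45 65]
  6. access 76: MISS. Cache: [45 65 76]
  7. access 45: HIT. Next use of 45: step 9. Cache: [45 65 76]
  8. access 70: MISS. Cache: [45 65 76 70]
  9. access 45: HIT. Next use of 45: step 10. Cache: [45 65 76 70]
  10. access 45: HIT. Next use of 45: step 18. Cache: [45 65 76 70]
  11. access 13: MISS. Cache: [45 65 76 70 13]
  12. access 91: MISS. Cache: [45 65 76 70 13 91]
  13. access 36: MISS, evict 76 (next use: never). Cache: [45 65 70 13 91 36]
  14. access 54: MISS, evict 70 (next use: never). Cache: [45 65 13 91 36 54]
  15. access 91: HIT. Next use of 91: step 16. Cache: [45 65 13 91 36 54]
  16. access 91: HIT. Next use of 91: step 19. Cache: [45 65 13 91 36 54]
  17. access 36: HIT. Next use of 36: never. Cache: [45 65 13 91 36 54]
  18. access 45: HIT. Next use of 45: step 22. Cache: [45 65 13 91 36 54]
  19. access 91: HIT. Next use of 91: step 21. Cache: [45 65 13 91 36 54]
  20. access 65: HIT. Next use of 65: never. Cache: [45 65 13 91 36 54]
  21. access 91: HIT. Next use of 91: never. Cache: [45 65 13 91 36 54]
  22. access 45: HIT. Next use of 45: never. Cache: [45 65 13 91 36 54]
Total: 14 hits, 8 misses, 2 evictions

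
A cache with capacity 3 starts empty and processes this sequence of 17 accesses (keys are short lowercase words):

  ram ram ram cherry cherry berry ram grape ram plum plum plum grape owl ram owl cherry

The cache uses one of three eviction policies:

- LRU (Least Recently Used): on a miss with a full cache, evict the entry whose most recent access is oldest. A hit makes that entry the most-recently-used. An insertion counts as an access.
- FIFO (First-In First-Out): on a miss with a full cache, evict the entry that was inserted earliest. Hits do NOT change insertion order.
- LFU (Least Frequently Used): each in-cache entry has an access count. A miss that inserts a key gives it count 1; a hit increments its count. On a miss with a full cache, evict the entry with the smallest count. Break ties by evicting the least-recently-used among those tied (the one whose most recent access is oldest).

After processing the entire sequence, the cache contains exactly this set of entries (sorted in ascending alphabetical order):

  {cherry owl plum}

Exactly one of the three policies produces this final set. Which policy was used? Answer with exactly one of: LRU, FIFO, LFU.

Simulating under each policy and comparing final sets:
  LRU: final set = {cherry owl ram} -> differs
  FIFO: final set = {cherry owl plum} -> MATCHES target
  LFU: final set = {cherry plum ram} -> differs
Only FIFO produces the target set.

Answer: FIFO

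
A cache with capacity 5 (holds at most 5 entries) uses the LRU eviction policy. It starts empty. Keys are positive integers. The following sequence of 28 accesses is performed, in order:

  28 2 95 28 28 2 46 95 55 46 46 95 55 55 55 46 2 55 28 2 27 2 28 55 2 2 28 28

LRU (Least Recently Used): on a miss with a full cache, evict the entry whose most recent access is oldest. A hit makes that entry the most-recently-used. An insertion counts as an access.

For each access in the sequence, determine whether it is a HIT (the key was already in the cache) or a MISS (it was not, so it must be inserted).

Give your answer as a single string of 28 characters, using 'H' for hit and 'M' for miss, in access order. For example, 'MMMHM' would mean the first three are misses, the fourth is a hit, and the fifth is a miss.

LRU simulation (capacity=5):
  1. access 28: MISS. Cache (LRU->MRU): [28]
  2. access 2: MISS. Cache (LRU->MRU): [28 2]
  3. access 95: MISS. Cache (LRU->MRU): [28 2 95]
  4. access 28: HIT. Cache (LRU->MRU): [2 95 28]
  5. access 28: HIT. Cache (LRU->MRU): [2 95 28]
  6. access 2: HIT. Cache (LRU->MRU): [95 28 2]
  7. access 46: MISS. Cache (LRU->MRU): [95 28 2 46]
  8. access 95: HIT. Cache (LRU->MRU): [28 2 46 95]
  9. access 55: MISS. Cache (LRU->MRU): [28 2 46 95 55]
  10. access 46: HIT. Cache (LRU->MRU): [28 2 95 55 46]
  11. access 46: HIT. Cache (LRU->MRU): [28 2 95 55 46]
  12. access 95: HIT. Cache (LRU->MRU): [28 2 55 46 95]
  13. access 55: HIT. Cache (LRU->MRU): [28 2 46 95 55]
  14. access 55: HIT. Cache (LRU->MRU): [28 2 46 95 55]
  15. access 55: HIT. Cache (LRU->MRU): [28 2 46 95 55]
  16. access 46: HIT. Cache (LRU->MRU): [28 2 95 55 46]
  17. access 2: HIT. Cache (LRU->MRU): [28 95 55 46 2]
  18. access 55: HIT. Cache (LRU->MRU): [28 95 46 2 55]
  19. access 28: HIT. Cache (LRU->MRU): [95 46 2 55 28]
  20. access 2: HIT. Cache (LRU->MRU): [95 46 55 28 2]
  21. access 27: MISS, evict 95. Cache (LRU->MRU): [46 55 28 2 27]
  22. access 2: HIT. Cache (LRU->MRU): [46 55 28 27 2]
  23. access 28: HIT. Cache (LRU->MRU): [46 55 27 2 28]
  24. access 55: HIT. Cache (LRU->MRU): [46 27 2 28 55]
  25. access 2: HIT. Cache (LRU->MRU): [46 27 28 55 2]
  26. access 2: HIT. Cache (LRU->MRU): [46 27 28 55 2]
  27. access 28: HIT. Cache (LRU->MRU): [46 27 55 2 28]
  28. access 28: HIT. Cache (LRU->MRU): [46 27 55 2 28]
Total: 22 hits, 6 misses, 1 evictions

Answer: MMMHHHMHMHHHHHHHHHHHMHHHHHHH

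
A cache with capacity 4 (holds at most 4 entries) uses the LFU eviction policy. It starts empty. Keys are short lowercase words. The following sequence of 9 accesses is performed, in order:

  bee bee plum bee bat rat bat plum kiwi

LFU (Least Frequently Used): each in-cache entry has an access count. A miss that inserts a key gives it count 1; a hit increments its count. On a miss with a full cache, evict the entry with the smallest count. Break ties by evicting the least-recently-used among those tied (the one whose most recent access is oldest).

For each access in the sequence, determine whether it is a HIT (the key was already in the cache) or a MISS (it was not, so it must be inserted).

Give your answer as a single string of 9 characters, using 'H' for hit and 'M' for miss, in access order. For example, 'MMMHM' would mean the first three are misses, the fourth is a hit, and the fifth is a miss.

LFU simulation (capacity=4):
  1. access bee: MISS. Cache: [bee(c=1)]
  2. access bee: HIT, count now 2. Cache: [bee(c=2)]
  3. access plum: MISS. Cache: [plum(c=1) bee(c=2)]
  4. access bee: HIT, count now 3. Cache: [plum(c=1) bee(c=3)]
  5. access bat: MISS. Cache: [plum(c=1) bat(c=1) bee(c=3)]
  6. access rat: MISS. Cache: [plum(c=1) bat(c=1) rat(c=1) bee(c=3)]
  7. access bat: HIT, count now 2. Cache: [plum(c=1) rat(c=1) bat(c=2) bee(c=3)]
  8. access plum: HIT, count now 2. Cache: [rat(c=1) bat(c=2) plum(c=2) bee(c=3)]
  9. access kiwi: MISS, evict rat(c=1). Cache: [kiwi(c=1) bat(c=2) plum(c=2) bee(c=3)]
Total: 4 hits, 5 misses, 1 evictions

Answer: MHMHMMHHM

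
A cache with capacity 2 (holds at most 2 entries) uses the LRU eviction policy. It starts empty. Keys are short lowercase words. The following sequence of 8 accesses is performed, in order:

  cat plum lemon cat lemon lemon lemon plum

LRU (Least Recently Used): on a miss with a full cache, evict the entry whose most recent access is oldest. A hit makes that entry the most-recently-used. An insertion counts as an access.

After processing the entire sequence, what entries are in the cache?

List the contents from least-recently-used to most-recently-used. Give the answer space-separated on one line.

LRU simulation (capacity=2):
  1. access cat: MISS. Cache (LRU->MRU): [cat]
  2. access plum: MISS. Cache (LRU->MRU): [cat plum]
  3. access lemon: MISS, evict cat. Cache (LRU->MRU): [plum lemon]
  4. access cat: MISS, evict plum. Cache (LRU->MRU): [lemon cat]
  5. access lemon: HIT. Cache (LRU->MRU): [cat lemon]
  6. access lemon: HIT. Cache (LRU->MRU): [cat lemon]
  7. access lemon: HIT. Cache (LRU->MRU): [cat lemon]
  8. access plum: MISS, evict cat. Cache (LRU->MRU): [lemon plum]
Total: 3 hits, 5 misses, 3 evictions

Answer: lemon plum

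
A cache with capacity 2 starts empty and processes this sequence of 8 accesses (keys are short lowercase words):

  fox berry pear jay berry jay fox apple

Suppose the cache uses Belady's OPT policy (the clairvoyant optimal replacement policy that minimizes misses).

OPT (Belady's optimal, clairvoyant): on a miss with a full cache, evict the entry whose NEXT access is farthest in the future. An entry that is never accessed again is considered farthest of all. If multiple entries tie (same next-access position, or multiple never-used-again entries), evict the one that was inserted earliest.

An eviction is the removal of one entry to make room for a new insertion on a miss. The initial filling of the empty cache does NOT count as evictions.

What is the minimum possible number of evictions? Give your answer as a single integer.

OPT (Belady) simulation (capacity=2):
  1. access fox: MISS. Cache: [fox]
  2. access berry: MISS. Cache: [fox berry]
  3. access pear: MISS, evict fox (next use: step 7). Cache: [berry pear]
  4. access jay: MISS, evict pear (next use: never). Cache: [berry jay]
  5. access berry: HIT. Next use of berry: never. Cache: [berry jay]
  6. access jay: HIT. Next use of jay: never. Cache: [berry jay]
  7. access fox: MISS, evict berry (next use: never). Cache: [jay fox]
  8. access apple: MISS, evict jay (next use: never). Cache: [fox apple]
Total: 2 hits, 6 misses, 4 evictions

Answer: 4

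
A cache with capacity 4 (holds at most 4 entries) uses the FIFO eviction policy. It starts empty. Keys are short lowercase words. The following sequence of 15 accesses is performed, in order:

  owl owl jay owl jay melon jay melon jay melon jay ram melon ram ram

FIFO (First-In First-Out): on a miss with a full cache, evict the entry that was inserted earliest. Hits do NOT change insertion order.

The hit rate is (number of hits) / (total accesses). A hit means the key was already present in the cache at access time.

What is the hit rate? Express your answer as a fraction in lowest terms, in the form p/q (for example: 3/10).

FIFO simulation (capacity=4):
  1. access owl: MISS. Cache (old->new): [owl]
  2. access owl: HIT. Cache (old->new): [owl]
  3. access jay: MISS. Cache (old->new): [owl jay]
  4. access owl: HIT. Cache (old->new): [owl jay]
  5. access jay: HIT. Cache (old->new): [owl jay]
  6. access melon: MISS. Cache (old->new): [owl jay melon]
  7. access jay: HIT. Cache (old->new): [owl jay melon]
  8. access melon: HIT. Cache (old->new): [owl jay melon]
  9. access jay: HIT. Cache (old->new): [owl jay melon]
  10. access melon: HIT. Cache (old->new): [owl jay melon]
  11. access jay: HIT. Cache (old->new): [owl jay melon]
  12. access ram: MISS. Cache (old->new): [owl jay melon ram]
  13. access melon: HIT. Cache (old->new): [owl jay melon ram]
  14. access ram: HIT. Cache (old->new): [owl jay melon ram]
  15. access ram: HIT. Cache (old->new): [owl jay melon ram]
Total: 11 hits, 4 misses, 0 evictions

Hit rate = 11/15

Answer: 11/15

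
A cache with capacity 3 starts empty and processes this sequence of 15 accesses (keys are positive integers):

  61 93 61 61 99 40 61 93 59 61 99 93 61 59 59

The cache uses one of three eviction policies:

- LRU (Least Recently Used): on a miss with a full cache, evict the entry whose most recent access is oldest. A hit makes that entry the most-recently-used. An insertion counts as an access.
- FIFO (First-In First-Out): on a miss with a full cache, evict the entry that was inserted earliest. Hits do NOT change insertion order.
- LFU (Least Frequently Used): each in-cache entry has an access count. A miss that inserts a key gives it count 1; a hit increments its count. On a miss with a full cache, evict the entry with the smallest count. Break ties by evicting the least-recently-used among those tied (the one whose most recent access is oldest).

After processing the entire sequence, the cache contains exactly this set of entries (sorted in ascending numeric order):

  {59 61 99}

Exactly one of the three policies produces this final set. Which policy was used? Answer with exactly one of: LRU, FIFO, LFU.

Simulating under each policy and comparing final sets:
  LRU: final set = {59 61 93} -> differs
  FIFO: final set = {59 61 99} -> MATCHES target
  LFU: final set = {59 61 93} -> differs
Only FIFO produces the target set.

Answer: FIFO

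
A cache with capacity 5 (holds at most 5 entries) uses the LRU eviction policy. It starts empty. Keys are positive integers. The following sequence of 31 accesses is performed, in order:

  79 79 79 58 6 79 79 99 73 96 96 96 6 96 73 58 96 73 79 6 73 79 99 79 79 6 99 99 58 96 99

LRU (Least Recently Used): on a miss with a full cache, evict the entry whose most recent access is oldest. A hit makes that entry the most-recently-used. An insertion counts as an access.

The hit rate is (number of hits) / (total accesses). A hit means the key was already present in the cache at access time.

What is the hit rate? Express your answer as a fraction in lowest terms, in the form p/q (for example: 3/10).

Answer: 20/31

Derivation:
LRU simulation (capacity=5):
  1. access 79: MISS. Cache (LRU->MRU): [79]
  2. access 79: HIT. Cache (LRU->MRU): [79]
  3. access 79: HIT. Cache (LRU->MRU): [79]
  4. access 58: MISS. Cache (LRU->MRU): [79 58]
  5. access 6: MISS. Cache (LRU->MRU): [79 58 6]
  6. access 79: HIT. Cache (LRU->MRU): [58 6 79]
  7. access 79: HIT. Cache (LRU->MRU): [58 6 79]
  8. access 99: MISS. Cache (LRU->MRU): [58 6 79 99]
  9. access 73: MISS. Cache (LRU->MRU): [58 6 79 99 73]
  10. access 96: MISS, evict 58. Cache (LRU->MRU): [6 79 99 73 96]
  11. access 96: HIT. Cache (LRU->MRU): [6 79 99 73 96]
  12. access 96: HIT. Cache (LRU->MRU): [6 79 99 73 96]
  13. access 6: HIT. Cache (LRU->MRU): [79 99 73 96 6]
  14. access 96: HIT. Cache (LRU->MRU): [79 99 73 6 96]
  15. access 73: HIT. Cache (LRU->MRU): [79 99 6 96 73]
  16. access 58: MISS, evict 79. Cache (LRU->MRU): [99 6 96 73 58]
  17. access 96: HIT. Cache (LRU->MRU): [99 6 73 58 96]
  18. access 73: HIT. Cache (LRU->MRU): [99 6 58 96 73]
  19. access 79: MISS, evict 99. Cache (LRU->MRU): [6 58 96 73 79]
  20. access 6: HIT. Cache (LRU->MRU): [58 96 73 79 6]
  21. access 73: HIT. Cache (LRU->MRU): [58 96 79 6 73]
  22. access 79: HIT. Cache (LRU->MRU): [58 96 6 73 79]
  23. access 99: MISS, evict 58. Cache (LRU->MRU): [96 6 73 79 99]
  24. access 79: HIT. Cache (LRU->MRU): [96 6 73 99 79]
  25. access 79: HIT. Cache (LRU->MRU): [96 6 73 99 79]
  26. access 6: HIT. Cache (LRU->MRU): [96 73 99 79 6]
  27. access 99: HIT. Cache (LRU->MRU): [96 73 79 6 99]
  28. access 99: HIT. Cache (LRU->MRU): [96 73 79 6 99]
  29. access 58: MISS, evict 96. Cache (LRU->MRU): [73 79 6 99 58]
  30. access 96: MISS, evict 73. Cache (LRU->MRU): [79 6 99 58 96]
  31. access 99: HIT. Cache (LRU->MRU): [79 6 58 96 99]
Total: 20 hits, 11 misses, 6 evictions

Hit rate = 20/31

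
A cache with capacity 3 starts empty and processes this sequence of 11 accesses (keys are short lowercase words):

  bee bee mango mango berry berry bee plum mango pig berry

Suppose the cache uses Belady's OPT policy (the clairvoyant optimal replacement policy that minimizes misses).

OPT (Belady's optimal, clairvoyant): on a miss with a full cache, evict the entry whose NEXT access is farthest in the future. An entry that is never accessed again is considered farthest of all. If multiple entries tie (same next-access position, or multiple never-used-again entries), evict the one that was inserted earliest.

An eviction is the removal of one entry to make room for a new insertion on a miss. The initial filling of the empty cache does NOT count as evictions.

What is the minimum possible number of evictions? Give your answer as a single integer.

Answer: 2

Derivation:
OPT (Belady) simulation (capacity=3):
  1. access bee: MISS. Cache: [bee]
  2. access bee: HIT. Next use of bee: step 7. Cache: [bee]
  3. access mango: MISS. Cache: [bee mango]
  4. access mango: HIT. Next use of mango: step 9. Cache: [bee mango]
  5. access berry: MISS. Cache: [bee mango berry]
  6. access berry: HIT. Next use of berry: step 11. Cache: [bee mango berry]
  7. access bee: HIT. Next use of bee: never. Cache: [bee mango berry]
  8. access plum: MISS, evict bee (next use: never). Cache: [mango berry plum]
  9. access mango: HIT. Next use of mango: never. Cache: [mango berry plum]
  10. access pig: MISS, evict mango (next use: never). Cache: [berry plum pig]
  11. access berry: HIT. Next use of berry: never. Cache: [berry plum pig]
Total: 6 hits, 5 misses, 2 evictions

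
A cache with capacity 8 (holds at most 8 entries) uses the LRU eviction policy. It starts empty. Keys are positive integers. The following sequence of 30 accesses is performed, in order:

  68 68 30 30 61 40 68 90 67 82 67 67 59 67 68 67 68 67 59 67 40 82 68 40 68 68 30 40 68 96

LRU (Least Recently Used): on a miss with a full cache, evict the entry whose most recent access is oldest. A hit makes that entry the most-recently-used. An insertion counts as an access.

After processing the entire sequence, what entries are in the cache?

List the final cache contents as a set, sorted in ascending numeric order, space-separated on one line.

LRU simulation (capacity=8):
  1. access 68: MISS. Cache (LRU->MRU): [68]
  2. access 68: HIT. Cache (LRU->MRU): [68]
  3. access 30: MISS. Cache (LRU->MRU): [68 30]
  4. access 30: HIT. Cache (LRU->MRU): [68 30]
  5. access 61: MISS. Cache (LRU->MRU): [68 30 61]
  6. access 40: MISS. Cache (LRU->MRU): [68 30 61 40]
  7. access 68: HIT. Cache (LRU->MRU): [30 61 40 68]
  8. access 90: MISS. Cache (LRU->MRU): [30 61 40 68 90]
  9. access 67: MISS. Cache (LRU->MRU): [30 61 40 68 90 67]
  10. access 82: MISS. Cache (LRU->MRU): [30 61 40 68 90 67 82]
  11. access 67: HIT. Cache (LRU->MRU): [30 61 40 68 90 82 67]
  12. access 67: HIT. Cache (LRU->MRU): [30 61 40 68 90 82 67]
  13. access 59: MISS. Cache (LRU->MRU): [30 61 40 68 90 82 67 59]
  14. access 67: HIT. Cache (LRU->MRU): [30 61 40 68 90 82 59 67]
  15. access 68: HIT. Cache (LRU->MRU): [30 61 40 90 82 59 67 68]
  16. access 67: HIT. Cache (LRU->MRU): [30 61 40 90 82 59 68 67]
  17. access 68: HIT. Cache (LRU->MRU): [30 61 40 90 82 59 67 68]
  18. access 67: HIT. Cache (LRU->MRU): [30 61 40 90 82 59 68 67]
  19. access 59: HIT. Cache (LRU->MRU): [30 61 40 90 82 68 67 59]
  20. access 67: HIT. Cache (LRU->MRU): [30 61 40 90 82 68 59 67]
  21. access 40: HIT. Cache (LRU->MRU): [30 61 90 82 68 59 67 40]
  22. access 82: HIT. Cache (LRU->MRU): [30 61 90 68 59 67 40 82]
  23. access 68: HIT. Cache (LRU->MRU): [30 61 90 59 67 40 82 68]
  24. access 40: HIT. Cache (LRU->MRU): [30 61 90 59 67 82 68 40]
  25. access 68: HIT. Cache (LRU->MRU): [30 61 90 59 67 82 40 68]
  26. access 68: HIT. Cache (LRU->MRU): [30 61 90 59 67 82 40 68]
  27. access 30: HIT. Cache (LRU->MRU): [61 90 59 67 82 40 68 30]
  28. access 40: HIT. Cache (LRU->MRU): [61 90 59 67 82 68 30 40]
  29. access 68: HIT. Cache (LRU->MRU): [61 90 59 67 82 30 40 68]
  30. access 96: MISS, evict 61. Cache (LRU->MRU): [90 59 67 82 30 40 68 96]
Total: 21 hits, 9 misses, 1 evictions

Answer: 30 40 59 67 68 82 90 96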